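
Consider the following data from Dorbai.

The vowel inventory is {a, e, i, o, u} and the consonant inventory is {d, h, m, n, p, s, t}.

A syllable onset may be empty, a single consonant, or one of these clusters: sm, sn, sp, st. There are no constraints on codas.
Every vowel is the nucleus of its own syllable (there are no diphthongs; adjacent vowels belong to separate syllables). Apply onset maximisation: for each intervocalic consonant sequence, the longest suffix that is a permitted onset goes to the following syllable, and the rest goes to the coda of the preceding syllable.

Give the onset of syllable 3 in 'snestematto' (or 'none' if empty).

m

The vowels are e, e, a, o — 4 nuclei, so 4 syllables.
σ1/σ2 boundary: /st/ is a licit onset in full, so it all attaches to the next syllable.
σ2/σ3 boundary: just /m/ — single C goes to the following onset.
σ3/σ4 boundary: /tt/; trying suffixes from longest down, /t/ is the first permitted one, so coda /t/ | onset /t/.
Putting it together: sne.ste.mat.to.
Syllable 3 is /mat/: onset /m/, nucleus /a/, coda /t/.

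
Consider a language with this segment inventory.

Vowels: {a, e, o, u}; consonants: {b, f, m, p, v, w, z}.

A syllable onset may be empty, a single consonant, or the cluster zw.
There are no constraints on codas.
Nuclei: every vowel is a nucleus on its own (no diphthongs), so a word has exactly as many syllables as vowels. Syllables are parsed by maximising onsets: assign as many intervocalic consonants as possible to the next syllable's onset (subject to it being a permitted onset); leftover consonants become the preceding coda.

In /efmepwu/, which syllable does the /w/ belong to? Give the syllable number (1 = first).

3

Nuclei (vowels): e, e, u → 3 syllables.
Between /e/ (V1) and /e/ (V2): /fm/ splits as /f/ + /m/ (/m/ is the longest suffix that is a licit onset).
Between /e/ (V2) and /u/ (V3): /pw/ — longest licit onset from the right is /w/, leaving /p/ as coda.
Syllabification: ef.mep.wu.
The /w/ is in the onset of syllable 3 (/wu/).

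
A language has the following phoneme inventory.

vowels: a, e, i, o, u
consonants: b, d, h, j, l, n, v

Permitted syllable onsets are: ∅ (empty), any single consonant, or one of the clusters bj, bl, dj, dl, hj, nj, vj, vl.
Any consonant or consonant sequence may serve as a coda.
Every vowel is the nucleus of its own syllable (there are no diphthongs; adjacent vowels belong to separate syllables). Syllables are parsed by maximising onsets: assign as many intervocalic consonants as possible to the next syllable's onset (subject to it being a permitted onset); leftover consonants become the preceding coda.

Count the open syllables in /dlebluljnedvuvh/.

1

Vowels present: e, u, e, u; each is a nucleus, giving 4 syllables.
V1 /e/ – V2 /u/: /bl/ is a licit onset in full, so it all attaches to the next syllable.
V2 /u/ – V3 /e/: /ljn/; trying suffixes from longest down, /n/ is the first permitted one, so coda /lj/ | onset /n/.
V3 /e/ – V4 /u/: /dv/ — longest licit onset from the right is /v/, leaving /d/ as coda.
Putting it together: dle.blulj.ned.vuvh.
Classifying each syllable: /dle/ (open), /blulj/ (closed), /ned/ (closed), /vuvh/ (closed).
Open syllables: 1.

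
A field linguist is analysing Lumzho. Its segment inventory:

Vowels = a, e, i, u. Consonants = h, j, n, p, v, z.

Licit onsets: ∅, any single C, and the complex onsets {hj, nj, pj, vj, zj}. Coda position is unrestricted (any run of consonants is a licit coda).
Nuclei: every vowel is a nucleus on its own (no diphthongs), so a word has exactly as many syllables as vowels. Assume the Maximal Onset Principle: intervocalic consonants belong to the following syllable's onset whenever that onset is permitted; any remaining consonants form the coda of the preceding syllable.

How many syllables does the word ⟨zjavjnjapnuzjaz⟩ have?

Nuclei (vowels): a, a, u, a → 4 syllables.

4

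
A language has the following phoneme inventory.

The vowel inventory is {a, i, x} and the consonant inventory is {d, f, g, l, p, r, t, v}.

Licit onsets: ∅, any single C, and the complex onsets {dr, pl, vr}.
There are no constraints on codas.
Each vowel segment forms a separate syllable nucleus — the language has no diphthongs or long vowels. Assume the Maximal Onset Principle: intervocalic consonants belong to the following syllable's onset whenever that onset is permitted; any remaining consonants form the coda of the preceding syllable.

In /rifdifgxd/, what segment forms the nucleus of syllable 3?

x

The vowels are i, i, x — 3 nuclei, so 3 syllables.
The third nucleus (vowel 3 from the left) is /x/.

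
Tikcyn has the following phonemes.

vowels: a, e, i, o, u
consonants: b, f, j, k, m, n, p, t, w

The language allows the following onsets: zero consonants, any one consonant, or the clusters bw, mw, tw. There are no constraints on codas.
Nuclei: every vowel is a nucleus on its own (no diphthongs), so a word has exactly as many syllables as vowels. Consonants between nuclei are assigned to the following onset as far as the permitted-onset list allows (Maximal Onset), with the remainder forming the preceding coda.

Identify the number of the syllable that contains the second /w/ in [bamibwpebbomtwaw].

5

The vowels are a, i, e, o, a — 5 nuclei, so 5 syllables.
Between /a/ (V1) and /i/ (V2): /m/ is a single consonant, so it becomes the next onset.
Between /i/ (V2) and /e/ (V3): /bwp/; trying suffixes from longest down, /p/ is the first permitted one, so coda /bw/ | onset /p/.
Between /e/ (V3) and /o/ (V4): /bb/; trying suffixes from longest down, /b/ is the first permitted one, so coda /b/ | onset /b/.
Between /o/ (V4) and /a/ (V5): /mtw/ splits as /m/ + /tw/ (/tw/ is the longest suffix that is a licit onset).
So the parse is ba.mibw.peb.bom.twaw.
The second /w/ is in the onset of syllable 5 (/twaw/).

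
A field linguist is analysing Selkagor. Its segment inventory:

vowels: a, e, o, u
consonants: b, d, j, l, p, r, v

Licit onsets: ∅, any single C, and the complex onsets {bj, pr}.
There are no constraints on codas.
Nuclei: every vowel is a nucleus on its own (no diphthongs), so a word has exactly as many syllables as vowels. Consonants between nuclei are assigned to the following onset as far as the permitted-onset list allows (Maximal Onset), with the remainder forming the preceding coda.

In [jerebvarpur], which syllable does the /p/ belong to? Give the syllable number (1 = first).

4

Nuclei (vowels): e, e, a, u → 4 syllables.
/e…e/ gap (V1→V2): /r/ is a single consonant, so it becomes the next onset.
/e…a/ gap (V2→V3): /bv/ — longest licit onset from the right is /v/, leaving /b/ as coda.
/a…u/ gap (V3→V4): /rp/ splits as /r/ + /p/ (/p/ is the longest suffix that is a licit onset).
Syllabification: je.reb.var.pur.
The /p/ is in the onset of syllable 4 (/pur/).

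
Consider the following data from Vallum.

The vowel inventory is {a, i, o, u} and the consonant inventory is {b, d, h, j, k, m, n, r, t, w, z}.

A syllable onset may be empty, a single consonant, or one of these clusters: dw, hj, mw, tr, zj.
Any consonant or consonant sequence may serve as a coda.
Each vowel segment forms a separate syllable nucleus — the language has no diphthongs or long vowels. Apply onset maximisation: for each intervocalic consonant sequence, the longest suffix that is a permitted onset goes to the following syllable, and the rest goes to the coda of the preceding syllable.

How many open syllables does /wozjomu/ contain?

Vowels present: o, o, u; each is a nucleus, giving 3 syllables.
σ1/σ2 boundary: /zj/ is a licit onset in full, so it all attaches to the next syllable.
σ2/σ3 boundary: /m/ is a single consonant, so it becomes the next onset.
Result: wo.zjo.mu.
Classifying each syllable: /wo/ (open), /zjo/ (open), /mu/ (open).
Open syllables: 3.

3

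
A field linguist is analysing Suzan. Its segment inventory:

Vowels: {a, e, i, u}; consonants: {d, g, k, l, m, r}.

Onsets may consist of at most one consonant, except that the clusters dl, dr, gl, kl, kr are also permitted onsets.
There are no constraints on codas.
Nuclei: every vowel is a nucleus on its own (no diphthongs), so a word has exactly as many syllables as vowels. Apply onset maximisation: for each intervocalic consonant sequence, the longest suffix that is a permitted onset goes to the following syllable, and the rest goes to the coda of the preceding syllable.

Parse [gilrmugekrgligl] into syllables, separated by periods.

The vowels are i, u, e, i — 4 nuclei, so 4 syllables.
/i…u/ gap (V1→V2): /lrm/ splits as /lr/ + /m/ (/m/ is the longest suffix that is a licit onset).
/u…e/ gap (V2→V3): /g/ → onset of the next syllable (single consonants are always licit onsets).
/e…i/ gap (V3→V4): /krgl/ splits as /kr/ + /gl/ (/gl/ is the longest suffix that is a licit onset).

gilr.mu.gekr.gligl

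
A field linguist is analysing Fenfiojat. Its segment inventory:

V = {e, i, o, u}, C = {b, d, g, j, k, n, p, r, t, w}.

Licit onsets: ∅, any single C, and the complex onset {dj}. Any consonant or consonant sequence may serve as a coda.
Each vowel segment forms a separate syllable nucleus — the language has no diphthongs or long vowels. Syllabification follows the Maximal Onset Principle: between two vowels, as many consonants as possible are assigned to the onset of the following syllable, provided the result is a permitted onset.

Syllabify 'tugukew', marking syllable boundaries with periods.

tu.gu.kew

The vowels are u, u, e — 3 nuclei, so 3 syllables.
Between /u/ (V1) and /u/ (V2): just /g/ — single C goes to the following onset.
Between /u/ (V2) and /e/ (V3): /k/ is a single consonant, so it becomes the next onset.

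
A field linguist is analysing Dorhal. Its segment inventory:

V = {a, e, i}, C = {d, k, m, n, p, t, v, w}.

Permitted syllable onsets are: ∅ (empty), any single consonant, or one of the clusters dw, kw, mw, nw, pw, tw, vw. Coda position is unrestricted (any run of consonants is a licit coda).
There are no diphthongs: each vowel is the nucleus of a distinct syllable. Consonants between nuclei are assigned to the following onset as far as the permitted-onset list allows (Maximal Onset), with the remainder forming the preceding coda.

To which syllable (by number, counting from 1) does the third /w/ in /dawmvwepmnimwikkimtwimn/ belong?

4

The vowels are a, e, i, i, i, i — 6 nuclei, so 6 syllables.
/a…e/ gap (V1→V2): /wmvw/ splits as /wm/ + /vw/ (/vw/ is the longest suffix that is a licit onset).
/e…i/ gap (V2→V3): /pmn/ splits as /pm/ + /n/ (/n/ is the longest suffix that is a licit onset).
/i…i/ gap (V3→V4): /mw/ — entire cluster is a permitted onset → onset /mw/, coda ∅.
/i…i/ gap (V4→V5): cluster /kk/ — the longest permitted-onset suffix is /k/; onset = /k/, preceding coda = /k/.
/i…i/ gap (V5→V6): /mtw/ — longest licit onset from the right is /tw/, leaving /m/ as coda.
Result: dawm.vwepm.ni.mwik.kim.twimn.
The third /w/ is in the onset of syllable 4 (/mwik/).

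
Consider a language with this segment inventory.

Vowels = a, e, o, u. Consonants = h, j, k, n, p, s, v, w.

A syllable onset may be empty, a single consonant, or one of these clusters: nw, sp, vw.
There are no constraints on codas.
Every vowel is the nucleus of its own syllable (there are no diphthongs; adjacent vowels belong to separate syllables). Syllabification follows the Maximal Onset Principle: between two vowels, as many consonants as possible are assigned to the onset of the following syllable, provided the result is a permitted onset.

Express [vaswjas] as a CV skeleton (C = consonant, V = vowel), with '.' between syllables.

The vowels are a, a — 2 nuclei, so 2 syllables.
/a…a/ gap (V1→V2): /swj/ splits as /sw/ + /j/ (/j/ is the longest suffix that is a licit onset).
Syllabification: vasw.jas.
Mapping each syllable to C/V: /vasw/ → CVCC, /jas/ → CVC.

CVCC.CVC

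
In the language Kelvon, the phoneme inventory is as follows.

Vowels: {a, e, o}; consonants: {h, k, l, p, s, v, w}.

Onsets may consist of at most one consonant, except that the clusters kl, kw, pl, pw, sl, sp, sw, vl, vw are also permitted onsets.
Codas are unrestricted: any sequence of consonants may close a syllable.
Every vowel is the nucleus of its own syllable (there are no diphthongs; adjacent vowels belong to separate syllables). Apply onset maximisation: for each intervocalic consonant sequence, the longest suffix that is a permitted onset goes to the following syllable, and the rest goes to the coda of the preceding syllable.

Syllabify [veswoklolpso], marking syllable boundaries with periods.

Vowels present: e, o, o, o; each is a nucleus, giving 4 syllables.
σ1/σ2 boundary: /sw/ — entire cluster is a permitted onset → onset /sw/, coda ∅.
σ2/σ3 boundary: /kl/ is a licit onset in full, so it all attaches to the next syllable.
σ3/σ4 boundary: cluster /lps/ — the longest permitted-onset suffix is /s/; onset = /s/, preceding coda = /lp/.

ve.swo.klolp.so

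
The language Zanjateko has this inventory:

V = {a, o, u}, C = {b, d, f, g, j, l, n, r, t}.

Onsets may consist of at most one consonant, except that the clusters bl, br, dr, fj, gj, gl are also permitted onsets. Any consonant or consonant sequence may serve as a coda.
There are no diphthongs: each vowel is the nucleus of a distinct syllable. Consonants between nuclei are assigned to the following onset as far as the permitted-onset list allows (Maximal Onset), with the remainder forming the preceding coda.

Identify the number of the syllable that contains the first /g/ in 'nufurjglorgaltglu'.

Vowels present: u, u, o, a, u; each is a nucleus, giving 5 syllables.
σ1/σ2 boundary: just /f/ — single C goes to the following onset.
σ2/σ3 boundary: /rjgl/ splits as /rj/ + /gl/ (/gl/ is the longest suffix that is a licit onset).
σ3/σ4 boundary: cluster /rg/ — the longest permitted-onset suffix is /g/; onset = /g/, preceding coda = /r/.
σ4/σ5 boundary: /ltgl/ splits as /lt/ + /gl/ (/gl/ is the longest suffix that is a licit onset).
Putting it together: nu.furj.glor.galt.glu.
The first /g/ is in the onset of syllable 3 (/glor/).

3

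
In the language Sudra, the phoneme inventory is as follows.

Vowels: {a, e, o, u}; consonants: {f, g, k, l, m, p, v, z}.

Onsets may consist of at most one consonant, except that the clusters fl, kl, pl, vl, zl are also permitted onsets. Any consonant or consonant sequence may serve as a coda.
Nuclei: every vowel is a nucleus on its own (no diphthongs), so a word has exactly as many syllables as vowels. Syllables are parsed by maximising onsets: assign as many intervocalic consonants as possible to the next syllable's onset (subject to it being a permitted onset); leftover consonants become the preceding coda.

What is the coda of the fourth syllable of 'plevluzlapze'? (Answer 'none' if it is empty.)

The vowels are e, u, a, e — 4 nuclei, so 4 syllables.
/e…u/ gap (V1→V2): cluster /vl/ — /vl/ is itself a permitted onset, so the whole cluster goes right; preceding coda = ∅.
/u…a/ gap (V2→V3): cluster /zl/ — /zl/ is itself a permitted onset, so the whole cluster goes right; preceding coda = ∅.
/a…e/ gap (V3→V4): /pz/ splits as /p/ + /z/ (/z/ is the longest suffix that is a licit onset).
So the parse is ple.vlu.zlap.ze.
Syllable 4 is /ze/: onset /z/, nucleus /e/, coda ∅.

none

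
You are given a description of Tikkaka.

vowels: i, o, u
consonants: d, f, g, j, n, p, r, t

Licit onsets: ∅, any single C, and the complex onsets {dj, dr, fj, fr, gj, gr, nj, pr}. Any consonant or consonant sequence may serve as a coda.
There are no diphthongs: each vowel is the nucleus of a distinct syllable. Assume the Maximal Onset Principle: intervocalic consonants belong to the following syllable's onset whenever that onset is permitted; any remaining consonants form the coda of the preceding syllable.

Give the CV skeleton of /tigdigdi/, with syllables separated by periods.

CVC.CVC.CV

The vowels are i, i, i — 3 nuclei, so 3 syllables.
/i…i/ gap (V1→V2): /gd/ splits as /g/ + /d/ (/d/ is the longest suffix that is a licit onset).
/i…i/ gap (V2→V3): /gd/ splits as /g/ + /d/ (/d/ is the longest suffix that is a licit onset).
Result: tig.dig.di.
Mapping each syllable to C/V: /tig/ → CVC, /dig/ → CVC, /di/ → CV.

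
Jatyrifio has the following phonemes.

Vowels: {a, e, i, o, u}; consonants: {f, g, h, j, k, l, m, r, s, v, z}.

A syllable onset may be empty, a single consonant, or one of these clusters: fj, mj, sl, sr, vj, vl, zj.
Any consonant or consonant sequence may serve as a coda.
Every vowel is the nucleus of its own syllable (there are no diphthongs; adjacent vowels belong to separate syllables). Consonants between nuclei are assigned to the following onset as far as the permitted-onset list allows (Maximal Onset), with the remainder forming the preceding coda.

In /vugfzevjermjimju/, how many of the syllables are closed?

Vowels present: u, e, e, i, u; each is a nucleus, giving 5 syllables.
/u…e/ gap (V1→V2): cluster /gfz/ — the longest permitted-onset suffix is /z/; onset = /z/, preceding coda = /gf/.
/e…e/ gap (V2→V3): /vj/ — entire cluster is a permitted onset → onset /vj/, coda ∅.
/e…i/ gap (V3→V4): /rmj/; trying suffixes from longest down, /mj/ is the first permitted one, so coda /r/ | onset /mj/.
/i…u/ gap (V4→V5): /mj/ — entire cluster is a permitted onset → onset /mj/, coda ∅.
So the parse is vugf.ze.vjer.mji.mju.
Classifying each syllable: /vugf/ (closed), /ze/ (open), /vjer/ (closed), /mji/ (open), /mju/ (open).
Closed syllables: 2.

2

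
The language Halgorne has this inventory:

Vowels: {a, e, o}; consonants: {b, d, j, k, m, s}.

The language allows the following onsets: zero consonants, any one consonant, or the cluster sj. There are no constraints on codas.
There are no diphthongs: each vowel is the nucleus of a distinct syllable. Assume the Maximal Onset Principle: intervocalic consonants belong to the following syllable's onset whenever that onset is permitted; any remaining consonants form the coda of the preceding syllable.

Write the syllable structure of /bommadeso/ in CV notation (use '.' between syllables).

CVC.CV.CV.CV

Vowels present: o, a, e, o; each is a nucleus, giving 4 syllables.
Between /o/ (V1) and /a/ (V2): /mm/; trying suffixes from longest down, /m/ is the first permitted one, so coda /m/ | onset /m/.
Between /a/ (V2) and /e/ (V3): /d/ is a single consonant, so it becomes the next onset.
Between /e/ (V3) and /o/ (V4): just /s/ — single C goes to the following onset.
So the parse is bom.ma.de.so.
Mapping each syllable to C/V: /bom/ → CVC, /ma/ → CV, /de/ → CV, /so/ → CV.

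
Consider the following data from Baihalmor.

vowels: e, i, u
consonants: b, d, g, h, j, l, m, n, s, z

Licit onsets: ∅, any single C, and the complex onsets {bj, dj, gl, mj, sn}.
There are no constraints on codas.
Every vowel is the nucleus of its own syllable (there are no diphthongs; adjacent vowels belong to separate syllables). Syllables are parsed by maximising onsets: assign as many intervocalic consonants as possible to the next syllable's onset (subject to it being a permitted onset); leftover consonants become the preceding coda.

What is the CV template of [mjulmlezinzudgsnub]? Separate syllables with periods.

CCVCC.CV.CVC.CVCC.CCVC

Nuclei (vowels): u, e, i, u, u → 5 syllables.
/u…e/ gap (V1→V2): /lml/ splits as /lm/ + /l/ (/l/ is the longest suffix that is a licit onset).
/e…i/ gap (V2→V3): /z/ → onset of the next syllable (single consonants are always licit onsets).
/i…u/ gap (V3→V4): /nz/; trying suffixes from longest down, /z/ is the first permitted one, so coda /n/ | onset /z/.
/u…u/ gap (V4→V5): /dgsn/ splits as /dg/ + /sn/ (/sn/ is the longest suffix that is a licit onset).
Syllabification: mjulm.le.zin.zudg.snub.
Mapping each syllable to C/V: /mjulm/ → CCVCC, /le/ → CV, /zin/ → CVC, /zudg/ → CVCC, /snub/ → CCVC.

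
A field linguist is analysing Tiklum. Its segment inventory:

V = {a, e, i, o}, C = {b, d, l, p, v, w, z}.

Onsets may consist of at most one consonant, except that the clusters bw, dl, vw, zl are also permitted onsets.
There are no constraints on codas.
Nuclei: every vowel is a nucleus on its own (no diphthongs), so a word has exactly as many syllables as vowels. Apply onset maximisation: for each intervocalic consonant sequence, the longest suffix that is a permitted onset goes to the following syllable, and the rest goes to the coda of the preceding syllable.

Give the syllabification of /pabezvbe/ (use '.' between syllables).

The vowels are a, e, e — 3 nuclei, so 3 syllables.
Between /a/ (V1) and /e/ (V2): /b/ → onset of the next syllable (single consonants are always licit onsets).
Between /e/ (V2) and /e/ (V3): /zvb/ splits as /zv/ + /b/ (/b/ is the longest suffix that is a licit onset).

pa.bezv.be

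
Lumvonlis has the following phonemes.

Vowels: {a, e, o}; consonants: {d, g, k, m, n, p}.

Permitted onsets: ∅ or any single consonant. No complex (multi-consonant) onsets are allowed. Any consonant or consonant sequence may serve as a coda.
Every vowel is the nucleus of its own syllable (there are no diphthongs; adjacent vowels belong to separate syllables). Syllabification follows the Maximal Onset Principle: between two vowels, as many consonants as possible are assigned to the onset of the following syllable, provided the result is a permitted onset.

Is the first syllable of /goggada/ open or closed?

closed

The vowels are o, a, a — 3 nuclei, so 3 syllables.
/o…a/ gap (V1→V2): cluster /gg/ — the longest permitted-onset suffix is /g/; onset = /g/, preceding coda = /g/.
/a…a/ gap (V2→V3): just /d/ — single C goes to the following onset.
Putting it together: gog.ga.da.
Syllable 1 is /gog/ with coda /g/, so it is closed.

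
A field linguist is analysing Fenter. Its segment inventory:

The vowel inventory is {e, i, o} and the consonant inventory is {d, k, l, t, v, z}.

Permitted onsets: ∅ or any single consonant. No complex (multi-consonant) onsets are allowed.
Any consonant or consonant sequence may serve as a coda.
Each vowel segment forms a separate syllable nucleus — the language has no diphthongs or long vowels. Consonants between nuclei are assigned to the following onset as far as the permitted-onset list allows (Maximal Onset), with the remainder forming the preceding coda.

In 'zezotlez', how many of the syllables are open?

The vowels are e, o, e — 3 nuclei, so 3 syllables.
V1 /e/ – V2 /o/: /z/ is a single consonant, so it becomes the next onset.
V2 /o/ – V3 /e/: cluster /tl/ — the longest permitted-onset suffix is /l/; onset = /l/, preceding coda = /t/.
Putting it together: ze.zot.lez.
Classifying each syllable: /ze/ (open), /zot/ (closed), /lez/ (closed).
Open syllables: 1.

1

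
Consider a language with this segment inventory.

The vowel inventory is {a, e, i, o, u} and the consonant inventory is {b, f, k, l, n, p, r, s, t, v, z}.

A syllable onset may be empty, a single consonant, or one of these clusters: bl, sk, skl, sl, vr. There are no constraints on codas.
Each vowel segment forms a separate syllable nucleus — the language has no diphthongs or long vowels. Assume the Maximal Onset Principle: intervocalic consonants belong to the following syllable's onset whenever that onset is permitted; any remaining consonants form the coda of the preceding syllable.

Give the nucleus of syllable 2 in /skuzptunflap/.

The vowels are u, u, a — 3 nuclei, so 3 syllables.
The second nucleus (vowel 2 from the left) is /u/.

u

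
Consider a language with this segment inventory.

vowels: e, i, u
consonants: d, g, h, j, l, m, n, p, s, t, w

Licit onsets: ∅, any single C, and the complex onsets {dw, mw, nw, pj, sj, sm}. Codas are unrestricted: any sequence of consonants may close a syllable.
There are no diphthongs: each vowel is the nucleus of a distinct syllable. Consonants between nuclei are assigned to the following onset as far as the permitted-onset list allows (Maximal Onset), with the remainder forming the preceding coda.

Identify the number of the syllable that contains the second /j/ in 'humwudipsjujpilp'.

4

Nuclei (vowels): u, u, i, u, i → 5 syllables.
V1 /u/ – V2 /u/: cluster /mw/ — /mw/ is itself a permitted onset, so the whole cluster goes right; preceding coda = ∅.
V2 /u/ – V3 /i/: /d/ is a single consonant, so it becomes the next onset.
V3 /i/ – V4 /u/: /psj/; trying suffixes from longest down, /sj/ is the first permitted one, so coda /p/ | onset /sj/.
V4 /u/ – V5 /i/: /jp/ splits as /j/ + /p/ (/p/ is the longest suffix that is a licit onset).
Result: hu.mwu.dip.sjuj.pilp.
The second /j/ is in the coda of syllable 4 (/sjuj/).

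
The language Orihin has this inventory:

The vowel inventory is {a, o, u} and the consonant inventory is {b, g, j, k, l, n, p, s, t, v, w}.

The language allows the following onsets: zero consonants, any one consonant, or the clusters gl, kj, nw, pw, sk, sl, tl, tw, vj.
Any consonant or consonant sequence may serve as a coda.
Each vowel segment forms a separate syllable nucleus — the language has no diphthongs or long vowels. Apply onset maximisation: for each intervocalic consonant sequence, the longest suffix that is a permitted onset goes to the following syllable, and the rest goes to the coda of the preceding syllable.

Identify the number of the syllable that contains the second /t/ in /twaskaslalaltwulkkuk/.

Vowels present: a, a, a, a, u, u; each is a nucleus, giving 6 syllables.
Between /a/ (V1) and /a/ (V2): cluster /sk/ — /sk/ is itself a permitted onset, so the whole cluster goes right; preceding coda = ∅.
Between /a/ (V2) and /a/ (V3): /sl/ — entire cluster is a permitted onset → onset /sl/, coda ∅.
Between /a/ (V3) and /a/ (V4): /l/ is a single consonant, so it becomes the next onset.
Between /a/ (V4) and /u/ (V5): /ltw/ splits as /l/ + /tw/ (/tw/ is the longest suffix that is a licit onset).
Between /u/ (V5) and /u/ (V6): cluster /lkk/ — the longest permitted-onset suffix is /k/; onset = /k/, preceding coda = /lk/.
Result: twa.ska.sla.lal.twulk.kuk.
The second /t/ is in the onset of syllable 5 (/twulk/).

5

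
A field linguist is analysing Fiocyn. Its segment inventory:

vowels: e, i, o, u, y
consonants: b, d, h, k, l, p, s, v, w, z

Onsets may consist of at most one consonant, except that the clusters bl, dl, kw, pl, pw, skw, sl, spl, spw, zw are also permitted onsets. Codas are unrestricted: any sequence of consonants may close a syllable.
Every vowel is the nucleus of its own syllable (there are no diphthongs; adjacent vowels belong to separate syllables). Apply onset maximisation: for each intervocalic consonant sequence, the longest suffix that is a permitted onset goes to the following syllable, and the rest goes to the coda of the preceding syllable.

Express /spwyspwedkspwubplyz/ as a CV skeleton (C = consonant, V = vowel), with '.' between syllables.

The vowels are y, e, u, y — 4 nuclei, so 4 syllables.
σ1/σ2 boundary: /spw/ is a licit onset in full, so it all attaches to the next syllable.
σ2/σ3 boundary: /dkspw/; trying suffixes from longest down, /spw/ is the first permitted one, so coda /dk/ | onset /spw/.
σ3/σ4 boundary: cluster /bpl/ — the longest permitted-onset suffix is /pl/; onset = /pl/, preceding coda = /b/.
Syllabification: spwy.spwedk.spwub.plyz.
Mapping each syllable to C/V: /spwy/ → CCCV, /spwedk/ → CCCVCC, /spwub/ → CCCVC, /plyz/ → CCVC.

CCCV.CCCVCC.CCCVC.CCVC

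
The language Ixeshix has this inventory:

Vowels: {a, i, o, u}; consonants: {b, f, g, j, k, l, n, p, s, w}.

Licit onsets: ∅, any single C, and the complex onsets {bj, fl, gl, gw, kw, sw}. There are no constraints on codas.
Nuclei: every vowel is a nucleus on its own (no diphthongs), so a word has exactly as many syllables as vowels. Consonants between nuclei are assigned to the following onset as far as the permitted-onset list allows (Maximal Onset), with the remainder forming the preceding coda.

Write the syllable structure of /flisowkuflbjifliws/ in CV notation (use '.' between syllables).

CCV.CVC.CVCC.CCV.CCVCC

Nuclei (vowels): i, o, u, i, i → 5 syllables.
σ1/σ2 boundary: just /s/ — single C goes to the following onset.
σ2/σ3 boundary: /wk/ splits as /w/ + /k/ (/k/ is the longest suffix that is a licit onset).
σ3/σ4 boundary: /flbj/ splits as /fl/ + /bj/ (/bj/ is the longest suffix that is a licit onset).
σ4/σ5 boundary: /fl/ is a licit onset in full, so it all attaches to the next syllable.
So the parse is fli.sow.kufl.bji.fliws.
Mapping each syllable to C/V: /fli/ → CCV, /sow/ → CVC, /kufl/ → CVCC, /bji/ → CCV, /fliws/ → CCVCC.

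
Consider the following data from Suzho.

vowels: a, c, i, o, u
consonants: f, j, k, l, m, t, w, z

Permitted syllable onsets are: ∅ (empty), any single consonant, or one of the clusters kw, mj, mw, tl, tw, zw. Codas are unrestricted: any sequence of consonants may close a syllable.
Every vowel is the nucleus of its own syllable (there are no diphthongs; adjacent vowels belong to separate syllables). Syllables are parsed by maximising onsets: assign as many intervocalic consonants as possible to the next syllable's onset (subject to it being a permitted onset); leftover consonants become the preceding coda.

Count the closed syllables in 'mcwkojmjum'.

The vowels are c, o, u — 3 nuclei, so 3 syllables.
Between /c/ (V1) and /o/ (V2): /wk/ splits as /w/ + /k/ (/k/ is the longest suffix that is a licit onset).
Between /o/ (V2) and /u/ (V3): /jmj/ — longest licit onset from the right is /mj/, leaving /j/ as coda.
Putting it together: mcw.koj.mjum.
Classifying each syllable: /mcw/ (closed), /koj/ (closed), /mjum/ (closed).
Closed syllables: 3.

3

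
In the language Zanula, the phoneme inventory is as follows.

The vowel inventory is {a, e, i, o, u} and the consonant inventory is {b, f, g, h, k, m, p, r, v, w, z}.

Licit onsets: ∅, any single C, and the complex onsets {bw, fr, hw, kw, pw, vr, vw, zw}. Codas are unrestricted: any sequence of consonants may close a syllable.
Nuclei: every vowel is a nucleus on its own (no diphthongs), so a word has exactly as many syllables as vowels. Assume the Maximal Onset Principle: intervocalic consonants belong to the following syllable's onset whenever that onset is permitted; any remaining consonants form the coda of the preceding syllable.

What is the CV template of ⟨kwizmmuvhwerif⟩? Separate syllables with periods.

Vowels present: i, u, e, i; each is a nucleus, giving 4 syllables.
σ1/σ2 boundary: /zmm/ — longest licit onset from the right is /m/, leaving /zm/ as coda.
σ2/σ3 boundary: /vhw/ — longest licit onset from the right is /hw/, leaving /v/ as coda.
σ3/σ4 boundary: just /r/ — single C goes to the following onset.
Result: kwizm.muv.hwe.rif.
Mapping each syllable to C/V: /kwizm/ → CCVCC, /muv/ → CVC, /hwe/ → CCV, /rif/ → CVC.

CCVCC.CVC.CCV.CVC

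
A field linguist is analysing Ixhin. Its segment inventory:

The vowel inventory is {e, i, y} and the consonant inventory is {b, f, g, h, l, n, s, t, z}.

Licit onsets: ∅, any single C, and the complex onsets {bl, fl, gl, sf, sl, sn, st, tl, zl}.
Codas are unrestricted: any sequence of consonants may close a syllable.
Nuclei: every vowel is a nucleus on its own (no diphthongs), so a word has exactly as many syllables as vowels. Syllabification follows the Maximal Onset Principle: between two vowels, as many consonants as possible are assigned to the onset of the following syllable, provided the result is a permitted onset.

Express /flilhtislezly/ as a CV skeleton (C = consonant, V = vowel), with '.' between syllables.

CCVCC.CV.CCV.CCV

Vowels present: i, i, e, y; each is a nucleus, giving 4 syllables.
Between /i/ (V1) and /i/ (V2): /lht/ splits as /lh/ + /t/ (/t/ is the longest suffix that is a licit onset).
Between /i/ (V2) and /e/ (V3): cluster /sl/ — /sl/ is itself a permitted onset, so the whole cluster goes right; preceding coda = ∅.
Between /e/ (V3) and /y/ (V4): /zl/ — entire cluster is a permitted onset → onset /zl/, coda ∅.
So the parse is flilh.ti.sle.zly.
Mapping each syllable to C/V: /flilh/ → CCVCC, /ti/ → CV, /sle/ → CCV, /zly/ → CCV.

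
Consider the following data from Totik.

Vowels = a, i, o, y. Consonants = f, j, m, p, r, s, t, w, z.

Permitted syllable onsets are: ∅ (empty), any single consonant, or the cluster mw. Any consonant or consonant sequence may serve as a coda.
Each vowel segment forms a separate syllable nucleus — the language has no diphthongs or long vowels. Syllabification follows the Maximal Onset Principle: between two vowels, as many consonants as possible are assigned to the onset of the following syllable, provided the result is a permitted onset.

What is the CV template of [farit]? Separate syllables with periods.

CV.CVC

Nuclei (vowels): a, i → 2 syllables.
V1 /a/ – V2 /i/: just /r/ — single C goes to the following onset.
Putting it together: fa.rit.
Mapping each syllable to C/V: /fa/ → CV, /rit/ → CVC.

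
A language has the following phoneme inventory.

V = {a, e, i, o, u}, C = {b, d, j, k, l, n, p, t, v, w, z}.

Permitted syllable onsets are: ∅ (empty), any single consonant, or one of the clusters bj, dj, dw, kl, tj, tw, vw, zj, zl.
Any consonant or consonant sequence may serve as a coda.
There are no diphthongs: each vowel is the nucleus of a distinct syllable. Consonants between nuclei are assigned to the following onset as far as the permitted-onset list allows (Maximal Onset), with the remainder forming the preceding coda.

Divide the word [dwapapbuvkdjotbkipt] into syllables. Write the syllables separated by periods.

Nuclei (vowels): a, a, u, o, i → 5 syllables.
/a…a/ gap (V1→V2): just /p/ — single C goes to the following onset.
/a…u/ gap (V2→V3): /pb/ — longest licit onset from the right is /b/, leaving /p/ as coda.
/u…o/ gap (V3→V4): /vkdj/ splits as /vk/ + /dj/ (/dj/ is the longest suffix that is a licit onset).
/o…i/ gap (V4→V5): /tbk/ — longest licit onset from the right is /k/, leaving /tb/ as coda.

dwa.pap.buvk.djotb.kipt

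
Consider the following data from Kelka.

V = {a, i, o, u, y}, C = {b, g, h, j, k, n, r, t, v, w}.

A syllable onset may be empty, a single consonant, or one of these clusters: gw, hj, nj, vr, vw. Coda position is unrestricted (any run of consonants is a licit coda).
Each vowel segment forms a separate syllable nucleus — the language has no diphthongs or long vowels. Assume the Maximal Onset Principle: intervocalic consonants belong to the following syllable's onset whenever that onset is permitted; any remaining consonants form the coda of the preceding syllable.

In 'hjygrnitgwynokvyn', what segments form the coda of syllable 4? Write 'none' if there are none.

k

Nuclei (vowels): y, i, y, o, y → 5 syllables.
V1 /y/ – V2 /i/: /grn/ splits as /gr/ + /n/ (/n/ is the longest suffix that is a licit onset).
V2 /i/ – V3 /y/: /tgw/; trying suffixes from longest down, /gw/ is the first permitted one, so coda /t/ | onset /gw/.
V3 /y/ – V4 /o/: /n/ → onset of the next syllable (single consonants are always licit onsets).
V4 /o/ – V5 /y/: /kv/; trying suffixes from longest down, /v/ is the first permitted one, so coda /k/ | onset /v/.
So the parse is hjygr.nit.gwy.nok.vyn.
Syllable 4 is /nok/: onset /n/, nucleus /o/, coda /k/.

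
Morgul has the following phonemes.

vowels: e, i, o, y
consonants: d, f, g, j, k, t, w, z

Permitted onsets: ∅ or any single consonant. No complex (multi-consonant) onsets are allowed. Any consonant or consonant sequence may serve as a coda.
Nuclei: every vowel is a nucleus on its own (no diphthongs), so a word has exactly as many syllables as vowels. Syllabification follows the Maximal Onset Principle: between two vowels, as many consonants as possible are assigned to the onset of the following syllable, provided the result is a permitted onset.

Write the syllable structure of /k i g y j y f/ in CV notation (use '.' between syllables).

CV.CV.CVC

Vowels present: i, y, y; each is a nucleus, giving 3 syllables.
Between /i/ (V1) and /y/ (V2): /g/ is a single consonant, so it becomes the next onset.
Between /y/ (V2) and /y/ (V3): /j/ is a single consonant, so it becomes the next onset.
Syllabification: ki.gy.jyf.
Mapping each syllable to C/V: /ki/ → CV, /gy/ → CV, /jyf/ → CVC.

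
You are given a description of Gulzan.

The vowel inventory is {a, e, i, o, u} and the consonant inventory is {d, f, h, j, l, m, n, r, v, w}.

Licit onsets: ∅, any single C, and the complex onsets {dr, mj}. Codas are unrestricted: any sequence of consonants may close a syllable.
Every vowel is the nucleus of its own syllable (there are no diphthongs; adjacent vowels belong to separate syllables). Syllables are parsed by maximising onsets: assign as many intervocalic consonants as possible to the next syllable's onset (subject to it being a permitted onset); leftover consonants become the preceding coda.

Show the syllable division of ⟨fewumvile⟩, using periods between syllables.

fe.wum.vi.le

Nuclei (vowels): e, u, i, e → 4 syllables.
σ1/σ2 boundary: /w/ → onset of the next syllable (single consonants are always licit onsets).
σ2/σ3 boundary: /mv/ — longest licit onset from the right is /v/, leaving /m/ as coda.
σ3/σ4 boundary: /l/ → onset of the next syllable (single consonants are always licit onsets).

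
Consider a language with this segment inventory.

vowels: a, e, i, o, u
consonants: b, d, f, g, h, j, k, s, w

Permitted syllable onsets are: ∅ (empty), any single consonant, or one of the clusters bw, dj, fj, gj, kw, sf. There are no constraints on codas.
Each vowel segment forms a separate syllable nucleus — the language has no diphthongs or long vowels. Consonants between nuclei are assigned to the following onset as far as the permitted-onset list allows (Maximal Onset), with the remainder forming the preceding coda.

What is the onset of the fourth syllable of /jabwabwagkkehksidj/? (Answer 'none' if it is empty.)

Vowels present: a, a, a, e, i; each is a nucleus, giving 5 syllables.
σ1/σ2 boundary: /bw/ is a licit onset in full, so it all attaches to the next syllable.
σ2/σ3 boundary: /bw/ is a licit onset in full, so it all attaches to the next syllable.
σ3/σ4 boundary: /gkk/; trying suffixes from longest down, /k/ is the first permitted one, so coda /gk/ | onset /k/.
σ4/σ5 boundary: /hks/ — longest licit onset from the right is /s/, leaving /hk/ as coda.
Result: ja.bwa.bwagk.kehk.sidj.
Syllable 4 is /kehk/: onset /k/, nucleus /e/, coda /hk/.

k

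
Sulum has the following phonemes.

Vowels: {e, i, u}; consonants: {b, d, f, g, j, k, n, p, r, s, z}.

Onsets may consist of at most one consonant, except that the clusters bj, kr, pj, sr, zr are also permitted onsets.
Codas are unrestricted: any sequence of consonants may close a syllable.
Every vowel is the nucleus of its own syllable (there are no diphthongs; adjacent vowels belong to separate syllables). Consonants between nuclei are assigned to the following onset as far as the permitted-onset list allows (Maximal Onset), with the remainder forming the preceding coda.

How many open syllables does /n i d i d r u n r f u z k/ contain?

Nuclei (vowels): i, i, u, u → 4 syllables.
σ1/σ2 boundary: /d/ → onset of the next syllable (single consonants are always licit onsets).
σ2/σ3 boundary: /dr/; trying suffixes from longest down, /r/ is the first permitted one, so coda /d/ | onset /r/.
σ3/σ4 boundary: cluster /nrf/ — the longest permitted-onset suffix is /f/; onset = /f/, preceding coda = /nr/.
So the parse is ni.did.runr.fuzk.
Classifying each syllable: /ni/ (open), /did/ (closed), /runr/ (closed), /fuzk/ (closed).
Open syllables: 1.

1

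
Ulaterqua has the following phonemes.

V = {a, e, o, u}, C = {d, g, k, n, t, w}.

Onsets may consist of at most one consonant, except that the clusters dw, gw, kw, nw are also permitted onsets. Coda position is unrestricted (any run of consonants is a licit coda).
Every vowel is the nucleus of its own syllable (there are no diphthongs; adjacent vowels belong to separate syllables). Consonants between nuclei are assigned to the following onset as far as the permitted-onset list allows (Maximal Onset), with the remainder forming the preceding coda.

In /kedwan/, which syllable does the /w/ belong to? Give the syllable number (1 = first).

2

The vowels are e, a — 2 nuclei, so 2 syllables.
Between /e/ (V1) and /a/ (V2): /dw/ is a licit onset in full, so it all attaches to the next syllable.
So the parse is ke.dwan.
The /w/ is in the onset of syllable 2 (/dwan/).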